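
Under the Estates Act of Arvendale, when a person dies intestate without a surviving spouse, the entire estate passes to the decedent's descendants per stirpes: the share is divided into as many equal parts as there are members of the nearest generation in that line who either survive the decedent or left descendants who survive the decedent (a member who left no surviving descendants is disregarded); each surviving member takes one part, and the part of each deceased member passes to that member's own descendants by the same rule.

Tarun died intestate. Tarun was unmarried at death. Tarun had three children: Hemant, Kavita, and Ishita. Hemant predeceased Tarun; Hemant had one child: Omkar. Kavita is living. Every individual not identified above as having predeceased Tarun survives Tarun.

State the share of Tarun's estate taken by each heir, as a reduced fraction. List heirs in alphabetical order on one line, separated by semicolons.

There is no surviving spouse, so the entire estate passes to Tarun's descendants per stirpes.
The estate is divided into 3 equal shares of 1/3 among Hemant, Kavita, Ishita.
Hemant predeceased; the 1/3 allotted to Hemant's branch passes to Hemant's issue by representation.
Omkar is the sole taker at this level and receives the full 1/3.
Kavita is living and takes 1/3.
Ishita is living and takes 1/3.

Ishita 1/3; Kavita 1/3; Omkar 1/3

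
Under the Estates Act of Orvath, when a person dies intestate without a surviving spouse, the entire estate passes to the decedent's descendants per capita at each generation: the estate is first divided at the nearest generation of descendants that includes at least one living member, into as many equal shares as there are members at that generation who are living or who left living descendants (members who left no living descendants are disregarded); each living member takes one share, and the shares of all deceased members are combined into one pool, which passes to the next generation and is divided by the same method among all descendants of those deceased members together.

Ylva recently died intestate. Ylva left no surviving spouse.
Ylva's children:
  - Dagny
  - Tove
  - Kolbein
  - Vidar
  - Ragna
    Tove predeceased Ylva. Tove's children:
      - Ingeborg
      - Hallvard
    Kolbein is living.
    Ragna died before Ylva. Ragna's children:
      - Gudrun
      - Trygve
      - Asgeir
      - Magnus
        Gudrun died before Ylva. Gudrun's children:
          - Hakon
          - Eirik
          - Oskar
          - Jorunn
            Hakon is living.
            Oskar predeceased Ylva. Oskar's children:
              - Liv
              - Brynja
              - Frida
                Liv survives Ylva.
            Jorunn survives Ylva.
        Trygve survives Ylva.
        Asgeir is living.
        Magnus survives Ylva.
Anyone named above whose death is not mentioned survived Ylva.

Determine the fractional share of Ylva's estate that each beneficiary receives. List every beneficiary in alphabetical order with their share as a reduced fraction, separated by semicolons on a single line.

There is no surviving spouse, so the entire estate passes to Ylva's descendants per capita at each generation.
At generation 1 (Dagny, Tove, Kolbein, Vidar, Ragna) there are 5 shares of (1)/5 = 1/5 each.
Living: Dagny, Kolbein, and Vidar — each takes 1/5.
Deceased: Tove and Ragna. Their combined 2/5 is pooled and carried to generation 2.
At generation 2 (Ingeborg, Hallvard, Gudrun, Trygve, Asgeir, Magnus) there are 6 shares of (2/5)/6 = 1/15 each.
Living: Ingeborg, Hallvard, Trygve, Asgeir, and Magnus — each takes 1/15.
Deceased: Gudrun. That 1/15 share is carried to generation 3.
At generation 3 (Hakon, Eirik, Oskar, Jorunn) there are 4 shares of (1/15)/4 = 1/60 each.
Living: Hakon, Eirik, and Jorunn — each takes 1/60.
Deceased: Oskar. That 1/60 share is carried to generation 4.
At generation 4 (Liv, Brynja, Frida) there are 3 shares of (1/60)/3 = 1/180 each.
Living: Liv, Brynja, and Frida — each takes 1/180.

Asgeir 1/15; Brynja 1/180; Dagny 1/5; Eirik 1/60; Frida 1/180; Hakon 1/60; Hallvard 1/15; Ingeborg 1/15; Jorunn 1/60; Kolbein 1/5; Liv 1/180; Magnus 1/15; Trygve 1/15; Vidar 1/5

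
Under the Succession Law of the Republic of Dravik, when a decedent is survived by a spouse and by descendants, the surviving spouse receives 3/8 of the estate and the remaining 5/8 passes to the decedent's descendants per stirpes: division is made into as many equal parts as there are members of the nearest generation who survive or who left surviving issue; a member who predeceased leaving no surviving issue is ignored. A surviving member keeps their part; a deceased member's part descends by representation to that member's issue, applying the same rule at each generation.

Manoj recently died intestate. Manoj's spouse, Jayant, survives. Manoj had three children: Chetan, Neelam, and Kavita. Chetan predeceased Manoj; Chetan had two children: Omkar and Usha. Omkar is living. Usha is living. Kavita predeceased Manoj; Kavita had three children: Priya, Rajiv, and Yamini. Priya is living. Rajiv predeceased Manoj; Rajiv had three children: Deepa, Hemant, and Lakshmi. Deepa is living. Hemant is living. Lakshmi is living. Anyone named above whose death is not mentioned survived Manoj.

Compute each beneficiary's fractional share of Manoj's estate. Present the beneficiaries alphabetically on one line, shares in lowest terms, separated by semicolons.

Deepa 5/216; Hemant 5/216; Jayant 3/8; Lakshmi 5/216; Neelam 5/24; Omkar 5/48; Priya 5/72; Usha 5/48; Yamini 5/72

Jayant, as surviving spouse, takes 3/8.
The remaining 5/8 passes to Manoj's descendants per stirpes.
The 5/8 is divided into 3 equal shares of 5/24 among Chetan, Neelam, Kavita.
Chetan predeceased; the 5/24 allotted to Chetan's branch passes to Chetan's issue by representation.
The 5/24 is divided into 2 equal shares of 5/48 among Omkar, Usha.
Omkar is living and takes 5/48.
Usha is living and takes 5/48.
Neelam is living and takes 5/24.
Kavita predeceased; the 5/24 allotted to Kavita's branch passes to Kavita's issue by representation.
The 5/24 is divided into 3 equal shares of 5/72 among Priya, Rajiv, Yamini.
Priya is living and takes 5/72.
Rajiv predeceased; the 5/72 allotted to Rajiv's branch passes to Rajiv's issue by representation.
The 5/72 is divided into 3 equal shares of 5/216 among Deepa, Hemant, Lakshmi.
Deepa is living and takes 5/216.
Hemant is living and takes 5/216.
Lakshmi is living and takes 5/216.
Yamini is living and takes 5/72.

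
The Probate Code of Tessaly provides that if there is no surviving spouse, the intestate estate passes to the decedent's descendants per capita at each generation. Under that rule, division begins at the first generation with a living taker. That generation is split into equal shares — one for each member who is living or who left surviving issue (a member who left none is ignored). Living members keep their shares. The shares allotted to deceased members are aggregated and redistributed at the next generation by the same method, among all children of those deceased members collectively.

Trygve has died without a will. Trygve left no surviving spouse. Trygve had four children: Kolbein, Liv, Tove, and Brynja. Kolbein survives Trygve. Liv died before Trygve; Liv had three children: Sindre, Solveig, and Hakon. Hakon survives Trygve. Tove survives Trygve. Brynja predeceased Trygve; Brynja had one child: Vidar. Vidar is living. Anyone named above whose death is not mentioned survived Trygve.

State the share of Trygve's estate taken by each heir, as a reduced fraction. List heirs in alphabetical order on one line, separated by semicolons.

There is no surviving spouse, so the entire estate passes to Trygve's descendants per capita at each generation.
At generation 1 (Kolbein, Liv, Tove, Brynja) there are 4 shares of (1)/4 = 1/4 each.
Living: Kolbein and Tove — each takes 1/4.
Deceased: Liv and Brynja. Their combined 1/2 is pooled and carried to generation 2.
At generation 2 (Sindre, Solveig, Hakon, Vidar) there are 4 shares of (1/2)/4 = 1/8 each.
Living: Sindre, Solveig, Hakon, and Vidar — each takes 1/8.

Hakon 1/8; Kolbein 1/4; Sindre 1/8; Solveig 1/8; Tove 1/4; Vidar 1/8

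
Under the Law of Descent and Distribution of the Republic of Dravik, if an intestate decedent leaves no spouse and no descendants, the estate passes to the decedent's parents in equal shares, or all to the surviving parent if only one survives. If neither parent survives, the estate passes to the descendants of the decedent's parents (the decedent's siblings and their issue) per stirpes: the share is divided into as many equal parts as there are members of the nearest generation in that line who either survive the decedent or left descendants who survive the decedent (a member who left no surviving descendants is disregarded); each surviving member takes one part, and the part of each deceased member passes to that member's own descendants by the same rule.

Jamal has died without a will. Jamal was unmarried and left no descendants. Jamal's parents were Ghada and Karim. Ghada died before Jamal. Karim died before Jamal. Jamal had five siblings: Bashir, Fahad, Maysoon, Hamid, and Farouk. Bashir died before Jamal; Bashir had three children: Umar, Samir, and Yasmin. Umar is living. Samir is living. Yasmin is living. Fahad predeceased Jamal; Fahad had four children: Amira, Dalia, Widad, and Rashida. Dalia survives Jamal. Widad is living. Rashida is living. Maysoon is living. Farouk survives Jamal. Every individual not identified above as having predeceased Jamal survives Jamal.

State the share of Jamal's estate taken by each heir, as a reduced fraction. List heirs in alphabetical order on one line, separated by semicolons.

Amira 1/20; Dalia 1/20; Farouk 1/5; Hamid 1/5; Maysoon 1/5; Rashida 1/20; Samir 1/15; Umar 1/15; Widad 1/20; Yasmin 1/15

Neither parent survives and there are no descendants, so the estate passes to Jamal's siblings and their issue per stirpes.
The estate is divided into 5 equal shares of 1/5 among Bashir, Fahad, Maysoon, Hamid, Farouk.
Bashir predeceased; the 1/5 allotted to Bashir's branch passes to Bashir's issue by representation.
The 1/5 is divided into 3 equal shares of 1/15 among Umar, Samir, Yasmin.
Umar is living and takes 1/15.
Samir is living and takes 1/15.
Yasmin is living and takes 1/15.
Fahad predeceased; the 1/5 allotted to Fahad's branch passes to Fahad's issue by representation.
The 1/5 is divided into 4 equal shares of 1/20 among Amira, Dalia, Widad, Rashida.
Amira is living and takes 1/20.
Dalia is living and takes 1/20.
Widad is living and takes 1/20.
Rashida is living and takes 1/20.
Maysoon is living and takes 1/5.
Hamid is living and takes 1/5.
Farouk is living and takes 1/5.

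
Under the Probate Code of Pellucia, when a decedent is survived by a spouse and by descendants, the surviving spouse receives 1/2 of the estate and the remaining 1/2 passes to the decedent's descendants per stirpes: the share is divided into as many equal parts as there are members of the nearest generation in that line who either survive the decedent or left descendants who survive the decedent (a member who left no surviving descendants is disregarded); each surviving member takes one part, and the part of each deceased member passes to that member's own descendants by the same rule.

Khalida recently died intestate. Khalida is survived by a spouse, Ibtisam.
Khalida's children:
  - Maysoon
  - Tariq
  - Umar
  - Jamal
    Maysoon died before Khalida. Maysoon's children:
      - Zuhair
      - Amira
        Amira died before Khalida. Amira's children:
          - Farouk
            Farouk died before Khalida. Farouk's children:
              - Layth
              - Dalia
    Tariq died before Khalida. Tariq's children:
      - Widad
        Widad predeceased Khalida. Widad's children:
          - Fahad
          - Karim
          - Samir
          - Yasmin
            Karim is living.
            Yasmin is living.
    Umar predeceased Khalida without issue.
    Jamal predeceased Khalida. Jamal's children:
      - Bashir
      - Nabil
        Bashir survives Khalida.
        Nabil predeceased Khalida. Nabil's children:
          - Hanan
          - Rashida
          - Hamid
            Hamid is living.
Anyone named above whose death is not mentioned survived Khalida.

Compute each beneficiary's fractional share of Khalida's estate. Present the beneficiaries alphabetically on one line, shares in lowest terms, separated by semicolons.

Bashir 1/12; Dalia 1/24; Fahad 1/24; Hamid 1/36; Hanan 1/36; Ibtisam 1/2; Karim 1/24; Layth 1/24; Rashida 1/36; Samir 1/24; Yasmin 1/24; Zuhair 1/12

Ibtisam, as surviving spouse, takes 1/2.
The remaining 1/2 passes to Khalida's descendants per stirpes.
Umar left no surviving issue, so that branch lapses and is disregarded.
The 1/2 is divided into 3 equal shares of 1/6 among Maysoon, Tariq, Jamal.
Maysoon predeceased; the 1/6 allotted to Maysoon's branch passes to Maysoon's issue by representation.
The 1/6 is divided into 2 equal shares of 1/12 among Zuhair, Amira.
Zuhair is living and takes 1/12.
Amira predeceased; the 1/12 allotted to Amira's branch passes to Amira's issue by representation.
Farouk's line is the sole branch at this level, so the full 1/12 passes to Farouk's issue by representation.
The 1/12 is divided into 2 equal shares of 1/24 among Layth, Dalia.
Layth is living and takes 1/24.
Dalia is living and takes 1/24.
Tariq predeceased; the 1/6 allotted to Tariq's branch passes to Tariq's issue by representation.
Widad's line is the sole branch at this level, so the full 1/6 passes to Widad's issue by representation.
The 1/6 is divided into 4 equal shares of 1/24 among Fahad, Karim, Samir, Yasmin.
Fahad is living and takes 1/24.
Karim is living and takes 1/24.
Samir is living and takes 1/24.
Yasmin is living and takes 1/24.
Jamal predeceased; the 1/6 allotted to Jamal's branch passes to Jamal's issue by representation.
The 1/6 is divided into 2 equal shares of 1/12 among Bashir, Nabil.
Bashir is living and takes 1/12.
Nabil predeceased; the 1/12 allotted to Nabil's branch passes to Nabil's issue by representation.
The 1/12 is divided into 3 equal shares of 1/36 among Hanan, Rashida, Hamid.
Hanan is living and takes 1/36.
Rashida is living and takes 1/36.
Hamid is living and takes 1/36.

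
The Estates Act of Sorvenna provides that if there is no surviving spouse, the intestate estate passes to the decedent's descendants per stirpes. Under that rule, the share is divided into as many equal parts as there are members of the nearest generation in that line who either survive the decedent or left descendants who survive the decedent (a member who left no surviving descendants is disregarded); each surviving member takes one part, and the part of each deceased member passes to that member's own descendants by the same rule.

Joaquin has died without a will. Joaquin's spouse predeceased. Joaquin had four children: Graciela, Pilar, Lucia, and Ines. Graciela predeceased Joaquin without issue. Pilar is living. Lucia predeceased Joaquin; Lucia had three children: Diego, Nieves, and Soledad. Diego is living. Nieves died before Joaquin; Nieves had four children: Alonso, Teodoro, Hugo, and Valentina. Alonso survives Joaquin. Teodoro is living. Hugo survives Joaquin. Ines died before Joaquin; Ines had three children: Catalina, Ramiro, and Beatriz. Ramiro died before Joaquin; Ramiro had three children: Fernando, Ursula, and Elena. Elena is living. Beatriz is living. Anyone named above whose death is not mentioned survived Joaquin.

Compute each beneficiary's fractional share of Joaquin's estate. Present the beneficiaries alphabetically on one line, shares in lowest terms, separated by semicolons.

Alonso 1/36; Beatriz 1/9; Catalina 1/9; Diego 1/9; Elena 1/27; Fernando 1/27; Hugo 1/36; Pilar 1/3; Soledad 1/9; Teodoro 1/36; Ursula 1/27; Valentina 1/36

There is no surviving spouse, so the entire estate passes to Joaquin's descendants per stirpes.
Graciela left no surviving issue, so that branch lapses and is disregarded.
The estate is divided into 3 equal shares of 1/3 among Pilar, Lucia, Ines.
Pilar is living and takes 1/3.
Lucia predeceased; the 1/3 allotted to Lucia's branch passes to Lucia's issue by representation.
The 1/3 is divided into 3 equal shares of 1/9 among Diego, Nieves, Soledad.
Diego is living and takes 1/9.
Nieves predeceased; the 1/9 allotted to Nieves's branch passes to Nieves's issue by representation.
The 1/9 is divided into 4 equal shares of 1/36 among Alonso, Teodoro, Hugo, Valentina.
Alonso is living and takes 1/36.
Teodoro is living and takes 1/36.
Hugo is living and takes 1/36.
Valentina is living and takes 1/36.
Soledad is living and takes 1/9.
Ines predeceased; the 1/3 allotted to Ines's branch passes to Ines's issue by representation.
The 1/3 is divided into 3 equal shares of 1/9 among Catalina, Ramiro, Beatriz.
Catalina is living and takes 1/9.
Ramiro predeceased; the 1/9 allotted to Ramiro's branch passes to Ramiro's issue by representation.
The 1/9 is divided into 3 equal shares of 1/27 among Fernando, Ursula, Elena.
Fernando is living and takes 1/27.
Ursula is living and takes 1/27.
Elena is living and takes 1/27.
Beatriz is living and takes 1/9.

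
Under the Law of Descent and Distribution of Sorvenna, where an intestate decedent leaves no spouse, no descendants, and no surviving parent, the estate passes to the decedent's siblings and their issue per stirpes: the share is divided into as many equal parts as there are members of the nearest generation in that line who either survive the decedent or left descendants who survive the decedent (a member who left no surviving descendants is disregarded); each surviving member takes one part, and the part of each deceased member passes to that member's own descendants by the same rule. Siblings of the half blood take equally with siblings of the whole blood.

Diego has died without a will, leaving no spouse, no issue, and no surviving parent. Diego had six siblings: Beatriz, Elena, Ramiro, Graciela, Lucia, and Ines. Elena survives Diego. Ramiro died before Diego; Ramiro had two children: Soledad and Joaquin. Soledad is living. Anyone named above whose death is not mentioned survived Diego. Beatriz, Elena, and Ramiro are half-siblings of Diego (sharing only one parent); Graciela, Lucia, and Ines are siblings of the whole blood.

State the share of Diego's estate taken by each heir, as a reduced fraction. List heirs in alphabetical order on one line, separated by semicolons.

Beatriz 1/6; Elena 1/6; Graciela 1/6; Ines 1/6; Joaquin 1/12; Lucia 1/6; Soledad 1/12

No spouse, descendants, or parent survives, so the estate passes to Diego's siblings per stirpes.
Half-blood and whole-blood siblings take equally under the stated rule.
The estate is divided into 6 equal shares of 1/6 among Beatriz, Elena, Ramiro, Graciela, Lucia, Ines.
Beatriz is living and takes 1/6.
Elena is living and takes 1/6.
Ramiro predeceased; the 1/6 allotted to Ramiro's branch passes to Ramiro's issue by representation.
The 1/6 is divided into 2 equal shares of 1/12 among Soledad, Joaquin.
Soledad is living and takes 1/12.
Joaquin is living and takes 1/12.
Graciela is living and takes 1/6.
Lucia is living and takes 1/6.
Ines is living and takes 1/6.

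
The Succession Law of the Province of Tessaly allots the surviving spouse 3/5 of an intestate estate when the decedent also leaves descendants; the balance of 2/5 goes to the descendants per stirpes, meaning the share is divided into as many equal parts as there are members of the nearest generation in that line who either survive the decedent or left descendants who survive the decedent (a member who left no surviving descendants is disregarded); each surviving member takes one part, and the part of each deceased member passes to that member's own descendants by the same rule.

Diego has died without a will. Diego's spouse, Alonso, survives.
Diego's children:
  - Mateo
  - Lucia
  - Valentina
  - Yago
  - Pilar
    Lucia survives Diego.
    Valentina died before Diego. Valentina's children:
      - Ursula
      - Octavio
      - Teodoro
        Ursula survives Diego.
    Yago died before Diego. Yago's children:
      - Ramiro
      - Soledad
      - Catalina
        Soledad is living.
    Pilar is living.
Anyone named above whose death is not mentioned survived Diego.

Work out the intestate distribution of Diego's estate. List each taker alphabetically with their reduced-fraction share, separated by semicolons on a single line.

Alonso 3/5; Catalina 2/75; Lucia 2/25; Mateo 2/25; Octavio 2/75; Pilar 2/25; Ramiro 2/75; Soledad 2/75; Teodoro 2/75; Ursula 2/75

Alonso, as surviving spouse, takes 3/5.
The remaining 2/5 passes to Diego's descendants per stirpes.
The 2/5 is divided into 5 equal shares of 2/25 among Mateo, Lucia, Valentina, Yago, Pilar.
Mateo is living and takes 2/25.
Lucia is living and takes 2/25.
Valentina predeceased; the 2/25 allotted to Valentina's branch passes to Valentina's issue by representation.
The 2/25 is divided into 3 equal shares of 2/75 among Ursula, Octavio, Teodoro.
Ursula is living and takes 2/75.
Octavio is living and takes 2/75.
Teodoro is living and takes 2/75.
Yago predeceased; the 2/25 allotted to Yago's branch passes to Yago's issue by representation.
The 2/25 is divided into 3 equal shares of 2/75 among Ramiro, Soledad, Catalina.
Ramiro is living and takes 2/75.
Soledad is living and takes 2/75.
Catalina is living and takes 2/75.
Pilar is living and takes 2/25.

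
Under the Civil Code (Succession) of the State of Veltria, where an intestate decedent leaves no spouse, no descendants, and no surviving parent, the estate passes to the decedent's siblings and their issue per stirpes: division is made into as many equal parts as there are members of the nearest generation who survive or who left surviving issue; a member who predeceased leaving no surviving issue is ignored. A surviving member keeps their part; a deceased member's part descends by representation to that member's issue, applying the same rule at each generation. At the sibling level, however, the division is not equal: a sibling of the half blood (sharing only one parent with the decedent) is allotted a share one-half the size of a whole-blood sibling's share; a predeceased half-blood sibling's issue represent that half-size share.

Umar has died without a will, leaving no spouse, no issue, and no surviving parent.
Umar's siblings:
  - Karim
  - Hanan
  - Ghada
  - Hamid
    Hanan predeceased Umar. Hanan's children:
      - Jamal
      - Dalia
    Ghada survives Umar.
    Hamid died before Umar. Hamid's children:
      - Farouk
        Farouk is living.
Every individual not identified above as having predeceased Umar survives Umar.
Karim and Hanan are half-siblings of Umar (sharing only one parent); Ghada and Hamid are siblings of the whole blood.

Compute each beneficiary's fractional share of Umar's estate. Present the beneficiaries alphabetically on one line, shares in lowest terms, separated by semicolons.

Dalia 1/12; Farouk 1/3; Ghada 1/3; Jamal 1/12; Karim 1/6

No spouse, descendants, or parent survives, so the estate passes to Umar's siblings per stirpes.
Half-blood siblings count for one-half the weight of whole-blood siblings at the initial division.
Dividing 1 in proportion to weights (total weight 3): Karim (weight 1/2) → 1/6; Hanan (weight 1/2) → 1/6; Ghada (weight 1) → 1/3; Hamid (weight 1) → 1/3.
Karim is living and takes 1/6.
Hanan predeceased; the 1/6 allotted to Hanan's branch passes to Hanan's issue by representation.
The 1/6 is divided into 2 equal shares of 1/12 among Jamal, Dalia.
Jamal is living and takes 1/12.
Dalia is living and takes 1/12.
Ghada is living and takes 1/3.
Hamid predeceased; the 1/3 allotted to Hamid's branch passes to Hamid's issue by representation.
Farouk is the sole taker at this level and receives the full 1/3.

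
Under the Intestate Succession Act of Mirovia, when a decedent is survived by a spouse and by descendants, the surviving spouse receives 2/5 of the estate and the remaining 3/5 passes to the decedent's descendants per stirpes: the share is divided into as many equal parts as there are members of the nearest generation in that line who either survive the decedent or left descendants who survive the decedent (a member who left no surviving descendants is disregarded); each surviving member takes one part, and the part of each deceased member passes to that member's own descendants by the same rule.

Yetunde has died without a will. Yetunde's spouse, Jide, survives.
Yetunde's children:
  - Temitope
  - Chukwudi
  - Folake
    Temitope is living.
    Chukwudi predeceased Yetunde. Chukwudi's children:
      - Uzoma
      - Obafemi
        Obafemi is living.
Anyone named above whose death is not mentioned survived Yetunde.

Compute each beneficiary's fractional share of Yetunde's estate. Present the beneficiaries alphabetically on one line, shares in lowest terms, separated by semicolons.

Jide, as surviving spouse, takes 2/5.
The remaining 3/5 passes to Yetunde's descendants per stirpes.
The 3/5 is divided into 3 equal shares of 1/5 among Temitope, Chukwudi, Folake.
Temitope is living and takes 1/5.
Chukwudi predeceased; the 1/5 allotted to Chukwudi's branch passes to Chukwudi's issue by representation.
The 1/5 is divided into 2 equal shares of 1/10 among Uzoma, Obafemi.
Uzoma is living and takes 1/10.
Obafemi is living and takes 1/10.
Folake is living and takes 1/5.

Folake 1/5; Jide 2/5; Obafemi 1/10; Temitope 1/5; Uzoma 1/10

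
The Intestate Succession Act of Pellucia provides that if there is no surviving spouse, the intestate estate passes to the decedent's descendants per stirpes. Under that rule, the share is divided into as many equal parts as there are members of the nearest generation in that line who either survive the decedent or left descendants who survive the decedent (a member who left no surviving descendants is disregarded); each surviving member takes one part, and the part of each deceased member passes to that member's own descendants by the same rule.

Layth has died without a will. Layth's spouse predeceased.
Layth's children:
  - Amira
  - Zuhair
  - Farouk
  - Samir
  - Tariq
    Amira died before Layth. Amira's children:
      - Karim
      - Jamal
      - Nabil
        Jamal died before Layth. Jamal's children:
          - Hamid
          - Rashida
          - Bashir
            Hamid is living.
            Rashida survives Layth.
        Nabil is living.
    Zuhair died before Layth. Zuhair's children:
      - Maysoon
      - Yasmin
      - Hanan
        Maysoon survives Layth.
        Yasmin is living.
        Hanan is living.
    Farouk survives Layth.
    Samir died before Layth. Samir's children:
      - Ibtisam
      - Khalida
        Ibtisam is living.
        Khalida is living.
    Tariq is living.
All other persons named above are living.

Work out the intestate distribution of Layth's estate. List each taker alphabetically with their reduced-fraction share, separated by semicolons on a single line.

Bashir 1/45; Farouk 1/5; Hamid 1/45; Hanan 1/15; Ibtisam 1/10; Karim 1/15; Khalida 1/10; Maysoon 1/15; Nabil 1/15; Rashida 1/45; Tariq 1/5; Yasmin 1/15

There is no surviving spouse, so the entire estate passes to Layth's descendants per stirpes.
The estate is divided into 5 equal shares of 1/5 among Amira, Zuhair, Farouk, Samir, Tariq.
Amira predeceased; the 1/5 allotted to Amira's branch passes to Amira's issue by representation.
The 1/5 is divided into 3 equal shares of 1/15 among Karim, Jamal, Nabil.
Karim is living and takes 1/15.
Jamal predeceased; the 1/15 allotted to Jamal's branch passes to Jamal's issue by representation.
The 1/15 is divided into 3 equal shares of 1/45 among Hamid, Rashida, Bashir.
Hamid is living and takes 1/45.
Rashida is living and takes 1/45.
Bashir is living and takes 1/45.
Nabil is living and takes 1/15.
Zuhair predeceased; the 1/5 allotted to Zuhair's branch passes to Zuhair's issue by representation.
The 1/5 is divided into 3 equal shares of 1/15 among Maysoon, Yasmin, Hanan.
Maysoon is living and takes 1/15.
Yasmin is living and takes 1/15.
Hanan is living and takes 1/15.
Farouk is living and takes 1/5.
Samir predeceased; the 1/5 allotted to Samir's branch passes to Samir's issue by representation.
The 1/5 is divided into 2 equal shares of 1/10 among Ibtisam, Khalida.
Ibtisam is living and takes 1/10.
Khalida is living and takes 1/10.
Tariq is living and takes 1/5.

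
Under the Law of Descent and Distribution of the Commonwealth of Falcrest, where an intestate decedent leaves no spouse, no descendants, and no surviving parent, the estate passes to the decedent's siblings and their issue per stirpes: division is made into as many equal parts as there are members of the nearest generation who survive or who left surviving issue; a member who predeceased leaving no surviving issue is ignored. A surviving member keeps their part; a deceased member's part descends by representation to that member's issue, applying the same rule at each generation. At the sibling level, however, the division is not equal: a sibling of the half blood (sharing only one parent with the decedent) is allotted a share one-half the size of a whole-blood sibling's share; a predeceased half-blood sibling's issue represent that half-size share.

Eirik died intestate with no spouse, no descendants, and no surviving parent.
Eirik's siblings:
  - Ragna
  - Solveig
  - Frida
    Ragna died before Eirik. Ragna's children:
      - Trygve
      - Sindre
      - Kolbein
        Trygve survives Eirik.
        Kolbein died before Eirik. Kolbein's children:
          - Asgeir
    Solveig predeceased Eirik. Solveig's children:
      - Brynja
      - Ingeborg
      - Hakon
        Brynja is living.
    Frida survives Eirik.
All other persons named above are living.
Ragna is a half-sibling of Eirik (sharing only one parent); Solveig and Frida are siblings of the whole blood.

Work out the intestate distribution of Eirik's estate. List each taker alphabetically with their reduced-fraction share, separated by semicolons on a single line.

No spouse, descendants, or parent survives, so the estate passes to Eirik's siblings per stirpes.
Half-blood siblings count for one-half the weight of whole-blood siblings at the initial division.
Dividing 1 in proportion to weights (total weight 5/2): Ragna (weight 1/2) → 1/5; Solveig (weight 1) → 2/5; Frida (weight 1) → 2/5.
Ragna predeceased; the 1/5 allotted to Ragna's branch passes to Ragna's issue by representation.
The 1/5 is divided into 3 equal shares of 1/15 among Trygve, Sindre, Kolbein.
Trygve is living and takes 1/15.
Sindre is living and takes 1/15.
Kolbein predeceased; the 1/15 allotted to Kolbein's branch passes to Kolbein's issue by representation.
Asgeir is the sole taker at this level and receives the full 1/15.
Solveig predeceased; the 2/5 allotted to Solveig's branch passes to Solveig's issue by representation.
The 2/5 is divided into 3 equal shares of 2/15 among Brynja, Ingeborg, Hakon.
Brynja is living and takes 2/15.
Ingeborg is living and takes 2/15.
Hakon is living and takes 2/15.
Frida is living and takes 2/5.

Asgeir 1/15; Brynja 2/15; Frida 2/5; Hakon 2/15; Ingeborg 2/15; Sindre 1/15; Trygve 1/15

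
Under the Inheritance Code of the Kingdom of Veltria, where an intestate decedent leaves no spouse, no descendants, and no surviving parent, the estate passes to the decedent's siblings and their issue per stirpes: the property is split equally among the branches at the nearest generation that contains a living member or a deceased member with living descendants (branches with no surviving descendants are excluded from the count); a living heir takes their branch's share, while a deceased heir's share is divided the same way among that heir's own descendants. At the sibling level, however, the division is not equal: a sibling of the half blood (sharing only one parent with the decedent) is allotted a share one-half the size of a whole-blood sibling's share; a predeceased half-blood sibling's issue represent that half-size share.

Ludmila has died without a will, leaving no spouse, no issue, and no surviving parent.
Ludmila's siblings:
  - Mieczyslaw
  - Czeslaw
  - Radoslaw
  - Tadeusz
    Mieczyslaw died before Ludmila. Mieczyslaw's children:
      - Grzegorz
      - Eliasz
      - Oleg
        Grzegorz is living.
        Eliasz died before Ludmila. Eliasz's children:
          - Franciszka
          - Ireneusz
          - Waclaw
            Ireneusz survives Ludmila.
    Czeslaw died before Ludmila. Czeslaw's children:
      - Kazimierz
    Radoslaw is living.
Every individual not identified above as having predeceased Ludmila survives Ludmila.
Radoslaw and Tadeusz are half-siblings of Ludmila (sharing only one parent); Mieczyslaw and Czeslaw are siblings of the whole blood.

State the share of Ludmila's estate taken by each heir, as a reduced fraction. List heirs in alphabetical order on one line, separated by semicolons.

Franciszka 1/27; Grzegorz 1/9; Ireneusz 1/27; Kazimierz 1/3; Oleg 1/9; Radoslaw 1/6; Tadeusz 1/6; Waclaw 1/27

No spouse, descendants, or parent survives, so the estate passes to Ludmila's siblings per stirpes.
Half-blood siblings count for one-half the weight of whole-blood siblings at the initial division.
Dividing 1 in proportion to weights (total weight 3): Mieczyslaw (weight 1) → 1/3; Czeslaw (weight 1) → 1/3; Radoslaw (weight 1/2) → 1/6; Tadeusz (weight 1/2) → 1/6.
Mieczyslaw predeceased; the 1/3 allotted to Mieczyslaw's branch passes to Mieczyslaw's issue by representation.
The 1/3 is divided into 3 equal shares of 1/9 among Grzegorz, Eliasz, Oleg.
Grzegorz is living and takes 1/9.
Eliasz predeceased; the 1/9 allotted to Eliasz's branch passes to Eliasz's issue by representation.
The 1/9 is divided into 3 equal shares of 1/27 among Franciszka, Ireneusz, Waclaw.
Franciszka is living and takes 1/27.
Ireneusz is living and takes 1/27.
Waclaw is living and takes 1/27.
Oleg is living and takes 1/9.
Czeslaw predeceased; the 1/3 allotted to Czeslaw's branch passes to Czeslaw's issue by representation.
Kazimierz is the sole taker at this level and receives the full 1/3.
Radoslaw is living and takes 1/6.
Tadeusz is living and takes 1/6.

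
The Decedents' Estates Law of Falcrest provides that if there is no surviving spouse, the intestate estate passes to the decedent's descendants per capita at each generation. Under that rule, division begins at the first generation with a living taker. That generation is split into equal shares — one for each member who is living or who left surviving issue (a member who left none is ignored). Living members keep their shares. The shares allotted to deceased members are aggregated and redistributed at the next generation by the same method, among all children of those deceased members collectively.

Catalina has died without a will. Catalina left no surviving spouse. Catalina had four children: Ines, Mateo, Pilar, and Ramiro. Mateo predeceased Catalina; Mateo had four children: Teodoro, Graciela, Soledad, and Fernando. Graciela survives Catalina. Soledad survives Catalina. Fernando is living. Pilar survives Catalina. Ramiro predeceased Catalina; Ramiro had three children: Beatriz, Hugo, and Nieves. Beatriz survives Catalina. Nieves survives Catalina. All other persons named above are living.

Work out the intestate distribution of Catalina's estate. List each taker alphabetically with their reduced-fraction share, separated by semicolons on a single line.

There is no surviving spouse, so the entire estate passes to Catalina's descendants per capita at each generation.
At generation 1 (Ines, Mateo, Pilar, Ramiro) there are 4 shares of (1)/4 = 1/4 each.
Living: Ines and Pilar — each takes 1/4.
Deceased: Mateo and Ramiro. Their combined 1/2 is pooled and carried to generation 2.
At generation 2 (Teodoro, Graciela, Soledad, Fernando, Beatriz, Hugo, Nieves) there are 7 shares of (1/2)/7 = 1/14 each.
Living: Teodoro, Graciela, Soledad, Fernando, Beatriz, Hugo, and Nieves — each takes 1/14.

Beatriz 1/14; Fernando 1/14; Graciela 1/14; Hugo 1/14; Ines 1/4; Nieves 1/14; Pilar 1/4; Soledad 1/14; Teodoro 1/14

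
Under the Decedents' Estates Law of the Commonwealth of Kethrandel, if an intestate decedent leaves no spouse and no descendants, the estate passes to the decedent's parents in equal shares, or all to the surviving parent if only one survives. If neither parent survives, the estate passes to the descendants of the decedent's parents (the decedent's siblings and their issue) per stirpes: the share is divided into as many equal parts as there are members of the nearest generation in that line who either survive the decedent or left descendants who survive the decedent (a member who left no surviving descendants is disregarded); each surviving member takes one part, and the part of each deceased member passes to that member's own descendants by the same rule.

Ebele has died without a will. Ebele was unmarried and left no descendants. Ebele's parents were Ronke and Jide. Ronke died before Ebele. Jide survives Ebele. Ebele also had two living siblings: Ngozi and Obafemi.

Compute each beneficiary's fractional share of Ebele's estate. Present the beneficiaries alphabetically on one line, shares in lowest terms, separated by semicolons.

Jide 1

Only one parent, Jide, survives, so Jide takes the entire estate. The siblings take nothing because a surviving parent has priority.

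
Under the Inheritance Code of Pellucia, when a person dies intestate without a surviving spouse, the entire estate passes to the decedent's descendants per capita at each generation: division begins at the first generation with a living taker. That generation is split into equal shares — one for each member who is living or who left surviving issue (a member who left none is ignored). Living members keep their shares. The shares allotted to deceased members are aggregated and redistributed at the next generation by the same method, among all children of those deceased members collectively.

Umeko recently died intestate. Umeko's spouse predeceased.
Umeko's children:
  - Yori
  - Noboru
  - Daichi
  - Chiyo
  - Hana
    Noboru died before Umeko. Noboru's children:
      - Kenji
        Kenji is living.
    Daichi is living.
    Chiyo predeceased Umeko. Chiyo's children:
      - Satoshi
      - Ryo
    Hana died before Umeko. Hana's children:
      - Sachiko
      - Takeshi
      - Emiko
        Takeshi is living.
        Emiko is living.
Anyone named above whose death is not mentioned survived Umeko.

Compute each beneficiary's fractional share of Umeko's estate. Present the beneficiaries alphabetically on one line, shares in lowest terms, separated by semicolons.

There is no surviving spouse, so the entire estate passes to Umeko's descendants per capita at each generation.
At generation 1 (Yori, Noboru, Daichi, Chiyo, Hana) there are 5 shares of (1)/5 = 1/5 each.
Living: Yori and Daichi — each takes 1/5.
Deceased: Noboru, Chiyo, and Hana. Their combined 3/5 is pooled and carried to generation 2.
At generation 2 (Kenji, Satoshi, Ryo, Sachiko, Takeshi, Emiko) there are 6 shares of (3/5)/6 = 1/10 each.
Living: Kenji, Satoshi, Ryo, Sachiko, Takeshi, and Emiko — each takes 1/10.

Daichi 1/5; Emiko 1/10; Kenji 1/10; Ryo 1/10; Sachiko 1/10; Satoshi 1/10; Takeshi 1/10; Yori 1/5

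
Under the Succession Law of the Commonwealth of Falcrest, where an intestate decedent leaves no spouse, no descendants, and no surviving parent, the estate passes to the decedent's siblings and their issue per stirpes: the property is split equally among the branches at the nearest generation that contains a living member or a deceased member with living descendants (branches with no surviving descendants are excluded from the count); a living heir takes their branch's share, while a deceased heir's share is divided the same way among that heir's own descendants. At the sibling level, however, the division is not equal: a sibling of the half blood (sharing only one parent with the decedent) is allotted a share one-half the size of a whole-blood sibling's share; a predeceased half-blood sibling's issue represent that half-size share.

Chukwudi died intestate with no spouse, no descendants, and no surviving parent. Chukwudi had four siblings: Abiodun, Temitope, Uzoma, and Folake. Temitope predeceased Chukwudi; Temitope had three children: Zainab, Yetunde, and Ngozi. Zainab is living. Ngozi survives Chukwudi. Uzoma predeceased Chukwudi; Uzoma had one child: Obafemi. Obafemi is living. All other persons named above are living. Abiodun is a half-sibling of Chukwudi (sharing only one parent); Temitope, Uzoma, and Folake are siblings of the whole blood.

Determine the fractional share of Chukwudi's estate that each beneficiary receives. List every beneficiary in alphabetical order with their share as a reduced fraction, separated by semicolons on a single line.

Abiodun 1/7; Folake 2/7; Ngozi 2/21; Obafemi 2/7; Yetunde 2/21; Zainab 2/21

No spouse, descendants, or parent survives, so the estate passes to Chukwudi's siblings per stirpes.
Half-blood siblings count for one-half the weight of whole-blood siblings at the initial division.
Dividing 1 in proportion to weights (total weight 7/2): Abiodun (weight 1/2) → 1/7; Temitope (weight 1) → 2/7; Uzoma (weight 1) → 2/7; Folake (weight 1) → 2/7.
Abiodun is living and takes 1/7.
Temitope predeceased; the 2/7 allotted to Temitope's branch passes to Temitope's issue by representation.
The 2/7 is divided into 3 equal shares of 2/21 among Zainab, Yetunde, Ngozi.
Zainab is living and takes 2/21.
Yetunde is living and takes 2/21.
Ngozi is living and takes 2/21.
Uzoma predeceased; the 2/7 allotted to Uzoma's branch passes to Uzoma's issue by representation.
Obafemi is the sole taker at this level and receives the full 2/7.
Folake is living and takes 2/7.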